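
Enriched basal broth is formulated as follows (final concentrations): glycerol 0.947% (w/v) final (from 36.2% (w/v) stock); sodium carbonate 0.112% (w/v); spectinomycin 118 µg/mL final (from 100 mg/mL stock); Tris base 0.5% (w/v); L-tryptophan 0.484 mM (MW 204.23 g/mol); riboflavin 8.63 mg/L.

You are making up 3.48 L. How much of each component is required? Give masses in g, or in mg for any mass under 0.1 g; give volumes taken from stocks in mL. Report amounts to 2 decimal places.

glycerol 91.04 mL; sodium carbonate 3.90 g; spectinomycin 4.11 mL; Tris base 17.40 g; L-tryptophan 0.34 g; riboflavin 30.03 mg

Scale factor relative to 1 L: 3.48.
glycerol: C1V1 = C2V2 → 0.947% ÷ 36.2% × 3480 mL = 91.04 mL
sodium carbonate: 0.112 g per 100 mL × 3480 mL ÷ 100 = 3.90 g
spectinomycin: dilute stock: 118 µg/mL × 3480 mL ÷ 100000 µg/mL = 4.11 mL
Tris base: 0.5 g per 100 mL × 3480 mL ÷ 100 = 17.40 g
L-tryptophan: 0.484 mmol/L × 204.23 g/mol × 3.48 L ÷ 1000 = 0.34 g
riboflavin: 8.63 mg/L × 3.48 L = 30.03 mg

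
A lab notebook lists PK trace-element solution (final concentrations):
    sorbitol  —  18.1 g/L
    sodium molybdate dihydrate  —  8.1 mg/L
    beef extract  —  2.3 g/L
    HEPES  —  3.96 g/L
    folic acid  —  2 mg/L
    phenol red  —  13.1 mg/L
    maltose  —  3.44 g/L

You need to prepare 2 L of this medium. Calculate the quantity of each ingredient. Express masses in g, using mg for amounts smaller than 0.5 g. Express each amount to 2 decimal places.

Scale factor relative to 1 L: 2.
sorbitol: 18.1 g/L × 2 L = 36.20 g
sodium molybdate dihydrate: 8.1 mg/L × 2 L = 16.20 mg
beef extract: 2.3 g/L × 2 L = 4.60 g
HEPES: 3.96 g/L × 2 L = 7.92 g
folic acid: 2 mg/L × 2 L = 4.00 mg
phenol red: 13.1 mg/L × 2 L = 26.20 mg
maltose: 3.44 g/L × 2 L = 6.88 g

sorbitol 36.20 g; sodium molybdate dihydrate 16.20 mg; beef extract 4.60 g; HEPES 7.92 g; folic acid 4.00 mg; phenol red 26.20 mg; maltose 6.88 g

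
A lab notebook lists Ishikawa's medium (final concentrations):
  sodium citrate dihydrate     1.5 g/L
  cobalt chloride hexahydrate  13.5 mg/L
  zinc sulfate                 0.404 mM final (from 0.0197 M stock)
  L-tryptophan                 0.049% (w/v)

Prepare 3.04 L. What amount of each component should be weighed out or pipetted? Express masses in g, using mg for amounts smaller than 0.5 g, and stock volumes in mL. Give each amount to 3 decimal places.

sodium citrate dihydrate 4.560 g; cobalt chloride hexahydrate 41.040 mg; zinc sulfate 62.343 mL; L-tryptophan 1.490 g

Scale factor relative to 1 L: 3.04.
sodium citrate dihydrate: 1.5 g/L × 3.04 L = 4.560 g
cobalt chloride hexahydrate: 13.5 mg/L × 3.04 L = 41.040 mg
zinc sulfate: dilute stock: 0.404 mM × 3040 mL ÷ 19.7 mM = 62.343 mL
L-tryptophan: 0.049% w/v = 0.49 g/L → 0.49 × 3.04 L = 1.490 g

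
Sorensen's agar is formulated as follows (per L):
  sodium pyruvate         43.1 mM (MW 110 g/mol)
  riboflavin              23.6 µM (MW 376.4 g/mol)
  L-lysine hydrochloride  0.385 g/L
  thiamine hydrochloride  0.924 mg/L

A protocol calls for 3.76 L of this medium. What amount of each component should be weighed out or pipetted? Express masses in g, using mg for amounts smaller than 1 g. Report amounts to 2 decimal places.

Working volume: 3.76 L.
sodium pyruvate: 43.1 mmol/L × 110 g/mol × 3.76 L ÷ 1000 = 17.83 g
riboflavin: 23.6 µmol/L × 376.4 g/mol × 3.76 L ÷ 1000 = 33.40 mg
L-lysine hydrochloride: 0.385 g/L × 3.76 L = 1.45 g
thiamine hydrochloride: 0.924 mg/L × 3.76 L = 3.47 mg

sodium pyruvate 17.83 g; riboflavin 33.40 mg; L-lysine hydrochloride 1.45 g; thiamine hydrochloride 3.47 mg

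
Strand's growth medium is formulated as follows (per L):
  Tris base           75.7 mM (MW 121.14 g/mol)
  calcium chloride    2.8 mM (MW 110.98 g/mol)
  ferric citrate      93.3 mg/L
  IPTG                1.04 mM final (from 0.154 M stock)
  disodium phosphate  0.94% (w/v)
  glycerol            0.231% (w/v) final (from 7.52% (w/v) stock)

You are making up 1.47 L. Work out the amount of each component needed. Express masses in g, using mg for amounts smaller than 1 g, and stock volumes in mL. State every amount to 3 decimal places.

Scale factor relative to 1 L: 1.47.
Tris base: 75.7 mmol/L × 121.14 g/mol × 1.47 L ÷ 1000 = 13.480 g
calcium chloride: 2.8 mmol/L × 110.98 mg/mmol × 1.47 L = 456.794 mg
ferric citrate: 93.3 mg/L × 1.47 L = 137.151 mg
IPTG: C1V1 = C2V2 → 1.04 mM × 1470 mL ÷ 154 mM = 9.927 mL
disodium phosphate: 0.94% w/v = 9.4 g/L → 9.4 × 1.47 L = 13.818 g
glycerol: V = C2·V2/C1 = 0.231% ÷ 7.52% × 1470 mL = 45.156 mL

Tris base 13.480 g; calcium chloride 456.794 mg; ferric citrate 137.151 mg; IPTG 9.927 mL; disodium phosphate 13.818 g; glycerol 45.156 mL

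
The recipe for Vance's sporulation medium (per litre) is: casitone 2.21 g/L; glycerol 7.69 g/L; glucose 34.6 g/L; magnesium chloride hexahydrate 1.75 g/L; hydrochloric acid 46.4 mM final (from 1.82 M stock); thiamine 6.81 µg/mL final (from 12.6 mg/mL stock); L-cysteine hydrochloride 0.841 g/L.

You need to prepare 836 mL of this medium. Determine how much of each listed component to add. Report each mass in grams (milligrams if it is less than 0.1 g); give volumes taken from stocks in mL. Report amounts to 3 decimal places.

Working volume: 836 mL = 0.836 L.
casitone: 2.21 g/L × 0.836 L = 1.848 g
glycerol: 7.69 g/L × 0.836 L = 6.429 g
glucose: 34.6 g/L × 0.836 L = 28.926 g
magnesium chloride hexahydrate: 1.75 g/L × 0.836 L = 1.463 g
hydrochloric acid: C1V1 = C2V2 → 46.4 mM × 836 mL ÷ 1820 mM = 21.313 mL
thiamine: C1V1 = C2V2 → 6.81 µg/mL × 836 mL ÷ 12600 µg/mL = 0.452 mL
L-cysteine hydrochloride: 0.841 g/L × 0.836 L = 0.703 g

casitone 1.848 g; glycerol 6.429 g; glucose 28.926 g; magnesium chloride hexahydrate 1.463 g; hydrochloric acid 21.313 mL; thiamine 0.452 mL; L-cysteine hydrochloride 0.703 g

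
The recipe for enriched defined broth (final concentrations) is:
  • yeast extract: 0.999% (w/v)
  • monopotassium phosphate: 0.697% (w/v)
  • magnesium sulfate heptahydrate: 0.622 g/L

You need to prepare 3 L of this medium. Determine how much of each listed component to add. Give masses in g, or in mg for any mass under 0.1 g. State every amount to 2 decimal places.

yeast extract 29.97 g; monopotassium phosphate 20.91 g; magnesium sulfate heptahydrate 1.87 g

Scale factor relative to 1 L: 3.
yeast extract: 0.999 g per 100 mL × 3000 mL ÷ 100 = 29.97 g
monopotassium phosphate: 0.697% w/v = 6.97 g/L → 6.97 × 3 L = 20.91 g
magnesium sulfate heptahydrate: 0.622 g/L × 3 L = 1.87 g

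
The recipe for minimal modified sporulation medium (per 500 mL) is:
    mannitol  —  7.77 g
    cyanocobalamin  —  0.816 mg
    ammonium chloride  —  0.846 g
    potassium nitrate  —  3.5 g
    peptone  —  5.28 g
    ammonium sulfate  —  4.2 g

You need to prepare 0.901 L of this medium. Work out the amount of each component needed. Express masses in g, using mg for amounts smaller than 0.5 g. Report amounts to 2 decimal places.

mannitol 14.00 g; cyanocobalamin 1.47 mg; ammonium chloride 1.52 g; potassium nitrate 6.31 g; peptone 9.51 g; ammonium sulfate 7.57 g

Scale factor = 901 mL / 500 mL = 1.802.
mannitol: 7.77 g × (901 mL / 500 mL) = 14.00 g
cyanocobalamin: 0.816 mg × (901 mL / 500 mL) = 1.47 mg
ammonium chloride: 0.846 g × (901 mL / 500 mL) = 1.52 g
potassium nitrate: 3.5 g × (901 mL / 500 mL) = 6.31 g
peptone: 5.28 g × (901 mL / 500 mL) = 9.51 g
ammonium sulfate: 4.2 g × (901 mL / 500 mL) = 7.57 g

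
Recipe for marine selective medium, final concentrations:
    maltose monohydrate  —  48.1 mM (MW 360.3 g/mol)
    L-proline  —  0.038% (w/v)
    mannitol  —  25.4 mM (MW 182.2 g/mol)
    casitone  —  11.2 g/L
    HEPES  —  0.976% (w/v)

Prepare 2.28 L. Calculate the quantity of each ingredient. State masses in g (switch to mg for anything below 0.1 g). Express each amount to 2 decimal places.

maltose monohydrate 39.51 g; L-proline 0.87 g; mannitol 10.55 g; casitone 25.54 g; HEPES 22.25 g

Scale factor relative to 1 L: 2.28.
maltose monohydrate: 48.1 mmol/L × 360.3 g/mol × 2.28 L ÷ 1000 = 39.51 g
L-proline: 0.038% w/v = 0.38 g/L → 0.38 × 2.28 L = 0.87 g
mannitol: 25.4 mmol/L × 182.2 g/mol × 2.28 L ÷ 1000 = 10.55 g
casitone: 11.2 g/L × 2.28 L = 25.54 g
HEPES: 0.976 g per 100 mL × 2280 mL ÷ 100 = 22.25 g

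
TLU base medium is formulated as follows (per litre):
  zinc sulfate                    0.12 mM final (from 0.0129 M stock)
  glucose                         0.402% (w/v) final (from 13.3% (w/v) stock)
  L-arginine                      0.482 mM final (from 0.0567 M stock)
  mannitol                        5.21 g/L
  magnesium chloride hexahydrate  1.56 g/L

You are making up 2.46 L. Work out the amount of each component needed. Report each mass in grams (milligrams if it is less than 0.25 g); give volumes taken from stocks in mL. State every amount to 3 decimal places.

zinc sulfate 22.884 mL; glucose 74.355 mL; L-arginine 20.912 mL; mannitol 12.817 g; magnesium chloride hexahydrate 3.838 g

Working volume: 2.46 L.
zinc sulfate: C1V1 = C2V2 → 0.12 mM × 2460 mL ÷ 12.9 mM = 22.884 mL
glucose: V = C2·V2/C1 = 0.402% ÷ 13.3% × 2460 mL = 74.355 mL
L-arginine: dilute stock: 0.482 mM × 2460 mL ÷ 56.7 mM = 20.912 mL
mannitol: 5.21 g/L × 2.46 L = 12.817 g
magnesium chloride hexahydrate: 1.56 g/L × 2.46 L = 3.838 g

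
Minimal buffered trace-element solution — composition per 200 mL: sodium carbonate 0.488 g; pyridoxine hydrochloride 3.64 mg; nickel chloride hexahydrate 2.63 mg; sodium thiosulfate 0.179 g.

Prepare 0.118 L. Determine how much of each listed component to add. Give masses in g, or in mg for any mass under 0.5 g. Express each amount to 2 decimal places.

Scale factor = 118 mL / 200 mL = 0.59.
sodium carbonate: 0.488 g × (118 mL / 200 mL) = 0.28792 g = 287.92 mg
pyridoxine hydrochloride: 3.64 mg × (118 mL / 200 mL) = 2.15 mg
nickel chloride hexahydrate: 2.63 mg × (118 mL / 200 mL) = 1.55 mg
sodium thiosulfate: 0.179 g × (118 mL / 200 mL) = 0.10561 g = 105.61 mg

sodium carbonate 287.92 mg; pyridoxine hydrochloride 2.15 mg; nickel chloride hexahydrate 1.55 mg; sodium thiosulfate 105.61 mg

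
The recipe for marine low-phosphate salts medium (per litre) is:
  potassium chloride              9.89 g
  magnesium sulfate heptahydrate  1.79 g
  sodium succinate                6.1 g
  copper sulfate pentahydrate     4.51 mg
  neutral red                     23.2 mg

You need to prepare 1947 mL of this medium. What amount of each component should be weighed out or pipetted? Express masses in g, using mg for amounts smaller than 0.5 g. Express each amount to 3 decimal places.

Scale factor = 1947 mL / 1000 mL = 1.947.
potassium chloride: 9.89 g × (1947 mL / 1000 mL) = 19.256 g
magnesium sulfate heptahydrate: 1.79 g × (1947 mL / 1000 mL) = 3.485 g
sodium succinate: 6.1 g × (1947 mL / 1000 mL) = 11.877 g
copper sulfate pentahydrate: 4.51 mg × (1947 mL / 1000 mL) = 8.781 mg
neutral red: 23.2 mg × (1947 mL / 1000 mL) = 45.170 mg

potassium chloride 19.256 g; magnesium sulfate heptahydrate 3.485 g; sodium succinate 11.877 g; copper sulfate pentahydrate 8.781 mg; neutral red 45.170 mg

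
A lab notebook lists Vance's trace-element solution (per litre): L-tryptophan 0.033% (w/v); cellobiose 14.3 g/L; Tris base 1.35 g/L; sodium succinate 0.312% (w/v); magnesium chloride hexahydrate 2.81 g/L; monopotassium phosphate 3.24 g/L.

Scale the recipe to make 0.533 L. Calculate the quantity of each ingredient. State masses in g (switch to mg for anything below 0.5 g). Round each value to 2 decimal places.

Scale factor relative to 1 L: 0.533.
L-tryptophan: 0.033 g per 100 mL × 533 mL ÷ 100 = 0.17589 g = 175.89 mg
cellobiose: 14.3 g/L × 0.533 L = 7.62 g
Tris base: 1.35 g/L × 0.533 L = 0.72 g
sodium succinate: 0.312 g per 100 mL × 533 mL ÷ 100 = 1.66 g
magnesium chloride hexahydrate: 2.81 g/L × 0.533 L = 1.50 g
monopotassium phosphate: 3.24 g/L × 0.533 L = 1.73 g

L-tryptophan 175.89 mg; cellobiose 7.62 g; Tris base 0.72 g; sodium succinate 1.66 g; magnesium chloride hexahydrate 1.50 g; monopotassium phosphate 1.73 g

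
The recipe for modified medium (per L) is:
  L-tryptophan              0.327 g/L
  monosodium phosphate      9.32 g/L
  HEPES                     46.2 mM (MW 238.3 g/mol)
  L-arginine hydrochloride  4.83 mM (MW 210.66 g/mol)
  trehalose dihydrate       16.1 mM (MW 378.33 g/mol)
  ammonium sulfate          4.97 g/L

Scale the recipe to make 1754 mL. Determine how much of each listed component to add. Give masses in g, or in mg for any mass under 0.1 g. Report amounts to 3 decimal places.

Target volume = 1754 mL = 1.754 L.
L-tryptophan: 0.327 g/L × 1.754 L = 0.574 g
monosodium phosphate: 9.32 g/L × 1.754 L = 16.347 g
HEPES: 46.2 mmol/L × 238.3 g/mol × 1.754 L ÷ 1000 = 19.311 g
L-arginine hydrochloride: 4.83 mmol/L × 210.66 g/mol × 1.754 L ÷ 1000 = 1.785 g
trehalose dihydrate: 16.1 mmol/L × 378.33 g/mol × 1.754 L ÷ 1000 = 10.684 g
ammonium sulfate: 4.97 g/L × 1.754 L = 8.717 g

L-tryptophan 0.574 g; monosodium phosphate 16.347 g; HEPES 19.311 g; L-arginine hydrochloride 1.785 g; trehalose dihydrate 10.684 g; ammonium sulfate 8.717 g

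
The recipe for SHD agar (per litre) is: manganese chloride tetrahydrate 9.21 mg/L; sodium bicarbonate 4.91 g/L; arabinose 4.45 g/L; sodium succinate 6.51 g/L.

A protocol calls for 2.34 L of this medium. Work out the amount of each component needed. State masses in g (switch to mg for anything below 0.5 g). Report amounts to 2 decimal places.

manganese chloride tetrahydrate 21.55 mg; sodium bicarbonate 11.49 g; arabinose 10.41 g; sodium succinate 15.23 g

Working volume: 2.34 L.
manganese chloride tetrahydrate: 9.21 mg/L × 2.34 L = 21.55 mg
sodium bicarbonate: 4.91 g/L × 2.34 L = 11.49 g
arabinose: 4.45 g/L × 2.34 L = 10.41 g
sodium succinate: 6.51 g/L × 2.34 L = 15.23 g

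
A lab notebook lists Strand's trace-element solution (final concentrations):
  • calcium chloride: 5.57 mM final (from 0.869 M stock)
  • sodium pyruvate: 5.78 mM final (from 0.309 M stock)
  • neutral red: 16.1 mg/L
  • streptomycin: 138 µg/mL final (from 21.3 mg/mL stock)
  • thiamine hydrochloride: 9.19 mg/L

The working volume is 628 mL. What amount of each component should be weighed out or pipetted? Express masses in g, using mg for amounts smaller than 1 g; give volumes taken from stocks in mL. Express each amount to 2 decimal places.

calcium chloride 4.03 mL; sodium pyruvate 11.75 mL; neutral red 10.11 mg; streptomycin 4.07 mL; thiamine hydrochloride 5.77 mg

Target volume = 628 mL = 0.628 L.
calcium chloride: C1V1 = C2V2 → 5.57 mM × 628 mL ÷ 869 mM = 4.03 mL
sodium pyruvate: V = C2·V2/C1 = 5.78 mM × 628 mL ÷ 309 mM = 11.75 mL
neutral red: 16.1 mg/L × 0.628 L = 10.11 mg
streptomycin: dilute stock: 138 µg/mL × 628 mL ÷ 21300 µg/mL = 4.07 mL
thiamine hydrochloride: 9.19 mg/L × 0.628 L = 5.77 mg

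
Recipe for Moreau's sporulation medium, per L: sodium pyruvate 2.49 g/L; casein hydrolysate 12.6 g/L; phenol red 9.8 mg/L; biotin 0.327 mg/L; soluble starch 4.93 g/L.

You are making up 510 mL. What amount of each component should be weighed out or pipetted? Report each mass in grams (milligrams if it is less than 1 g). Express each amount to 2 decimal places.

Scale factor relative to 1 L: 0.51.
sodium pyruvate: 2.49 g/L × 0.51 L = 1.27 g
casein hydrolysate: 12.6 g/L × 0.51 L = 6.43 g
phenol red: 9.8 mg/L × 0.51 L = 5.00 mg
biotin: 0.327 mg/L × 0.51 L = 0.17 mg
soluble starch: 4.93 g/L × 0.51 L = 2.51 g

sodium pyruvate 1.27 g; casein hydrolysate 6.43 g; phenol red 5.00 mg; biotin 0.17 mg; soluble starch 2.51 g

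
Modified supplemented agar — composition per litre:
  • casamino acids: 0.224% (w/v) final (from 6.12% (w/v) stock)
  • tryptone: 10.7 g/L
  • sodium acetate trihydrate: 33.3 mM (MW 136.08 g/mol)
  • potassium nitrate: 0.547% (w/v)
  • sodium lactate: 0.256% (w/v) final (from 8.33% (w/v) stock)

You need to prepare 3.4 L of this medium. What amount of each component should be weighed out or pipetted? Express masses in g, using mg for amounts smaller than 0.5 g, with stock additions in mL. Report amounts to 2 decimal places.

casamino acids 124.44 mL; tryptone 36.38 g; sodium acetate trihydrate 15.41 g; potassium nitrate 18.60 g; sodium lactate 104.49 mL

Scale factor relative to 1 L: 3.4.
casamino acids: dilute stock: 0.224% ÷ 6.12% × 3400 mL = 124.44 mL
tryptone: 10.7 g/L × 3.4 L = 36.38 g
sodium acetate trihydrate: 33.3 mmol/L × 136.08 g/mol × 3.4 L ÷ 1000 = 15.41 g
potassium nitrate: 0.547% w/v = 5.47 g/L → 5.47 × 3.4 L = 18.60 g
sodium lactate: dilute stock: 0.256% ÷ 8.33% × 3400 mL = 104.49 mL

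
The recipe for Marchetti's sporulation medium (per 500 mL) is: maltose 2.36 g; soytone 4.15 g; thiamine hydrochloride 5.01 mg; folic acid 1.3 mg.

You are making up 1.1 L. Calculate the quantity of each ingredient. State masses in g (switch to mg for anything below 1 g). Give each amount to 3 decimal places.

maltose 5.192 g; soytone 9.130 g; thiamine hydrochloride 11.022 mg; folic acid 2.860 mg

Scale factor = 1100 mL / 500 mL = 2.2.
maltose: 2.36 g × (1100 mL / 500 mL) = 5.192 g
soytone: 4.15 g × (1100 mL / 500 mL) = 9.130 g
thiamine hydrochloride: 5.01 mg × (1100 mL / 500 mL) = 11.022 mg
folic acid: 1.3 mg × (1100 mL / 500 mL) = 2.860 mg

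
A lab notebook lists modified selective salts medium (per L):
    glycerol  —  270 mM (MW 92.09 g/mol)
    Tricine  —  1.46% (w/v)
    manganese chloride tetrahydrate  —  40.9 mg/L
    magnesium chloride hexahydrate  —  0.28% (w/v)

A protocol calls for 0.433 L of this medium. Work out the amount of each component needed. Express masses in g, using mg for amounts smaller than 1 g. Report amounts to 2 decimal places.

glycerol 10.77 g; Tricine 6.32 g; manganese chloride tetrahydrate 17.71 mg; magnesium chloride hexahydrate 1.21 g

Scale factor relative to 1 L: 0.433.
glycerol: 270 mmol/L × 92.09 g/mol × 0.433 L ÷ 1000 = 10.77 g
Tricine: 1.46 g per 100 mL × 433 mL ÷ 100 = 6.32 g
manganese chloride tetrahydrate: 40.9 mg/L × 0.433 L = 17.71 mg
magnesium chloride hexahydrate: 0.28% w/v = 2.8 g/L → 2.8 × 0.433 L = 1.21 g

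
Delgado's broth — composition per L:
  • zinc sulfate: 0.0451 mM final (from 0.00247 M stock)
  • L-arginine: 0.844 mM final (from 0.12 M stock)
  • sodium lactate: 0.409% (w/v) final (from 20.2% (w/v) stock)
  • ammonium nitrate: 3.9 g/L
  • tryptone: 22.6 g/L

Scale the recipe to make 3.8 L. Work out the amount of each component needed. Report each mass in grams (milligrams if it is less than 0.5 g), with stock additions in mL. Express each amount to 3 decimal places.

Scale factor relative to 1 L: 3.8.
zinc sulfate: dilute stock: 0.0451 mM × 3800 mL ÷ 2.47 mM = 69.385 mL
L-arginine: V = C2·V2/C1 = 0.844 mM × 3800 mL ÷ 120 mM = 26.727 mL
sodium lactate: dilute stock: 0.409% ÷ 20.2% × 3800 mL = 76.941 mL
ammonium nitrate: 3.9 g/L × 3.8 L = 14.820 g
tryptone: 22.6 g/L × 3.8 L = 85.880 g

zinc sulfate 69.385 mL; L-arginine 26.727 mL; sodium lactate 76.941 mL; ammonium nitrate 14.820 g; tryptone 85.880 g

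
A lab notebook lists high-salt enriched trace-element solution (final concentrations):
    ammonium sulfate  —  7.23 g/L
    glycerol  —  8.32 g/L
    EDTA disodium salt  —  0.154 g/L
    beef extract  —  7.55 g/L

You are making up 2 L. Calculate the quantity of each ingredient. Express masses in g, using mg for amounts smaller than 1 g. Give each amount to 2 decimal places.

Working volume: 2 L.
ammonium sulfate: 7.23 g/L × 2 L = 14.46 g
glycerol: 8.32 g/L × 2 L = 16.64 g
EDTA disodium salt: 0.154 g/L × 2 L = 0.308 g = 308.00 mg
beef extract: 7.55 g/L × 2 L = 15.10 g

ammonium sulfate 14.46 g; glycerol 16.64 g; EDTA disodium salt 308.00 mg; beef extract 15.10 g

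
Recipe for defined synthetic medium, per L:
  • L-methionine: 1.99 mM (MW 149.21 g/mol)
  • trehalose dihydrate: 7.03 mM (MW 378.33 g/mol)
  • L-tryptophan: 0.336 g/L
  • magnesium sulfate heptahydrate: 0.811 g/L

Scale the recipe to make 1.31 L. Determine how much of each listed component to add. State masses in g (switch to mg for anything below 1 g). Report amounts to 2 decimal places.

L-methionine 388.98 mg; trehalose dihydrate 3.48 g; L-tryptophan 440.16 mg; magnesium sulfate heptahydrate 1.06 g

Working volume: 1.31 L.
L-methionine: 1.99 mmol/L × 149.21 mg/mmol × 1.31 L = 388.98 mg
trehalose dihydrate: 7.03 mmol/L × 378.33 g/mol × 1.31 L ÷ 1000 = 3.48 g
L-tryptophan: 0.336 g/L × 1.31 L = 0.44016 g = 440.16 mg
magnesium sulfate heptahydrate: 0.811 g/L × 1.31 L = 1.06 g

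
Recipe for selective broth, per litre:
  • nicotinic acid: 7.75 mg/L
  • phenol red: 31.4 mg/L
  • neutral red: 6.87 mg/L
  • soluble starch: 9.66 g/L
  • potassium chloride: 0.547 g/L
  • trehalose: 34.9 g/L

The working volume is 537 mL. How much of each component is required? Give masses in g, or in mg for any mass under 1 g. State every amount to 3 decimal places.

Working volume: 537 mL = 0.537 L.
nicotinic acid: 7.75 mg/L × 0.537 L = 4.162 mg
phenol red: 31.4 mg/L × 0.537 L = 16.862 mg
neutral red: 6.87 mg/L × 0.537 L = 3.689 mg
soluble starch: 9.66 g/L × 0.537 L = 5.187 g
potassium chloride: 0.547 g/L × 0.537 L = 0.293739 g = 293.739 mg
trehalose: 34.9 g/L × 0.537 L = 18.741 g

nicotinic acid 4.162 mg; phenol red 16.862 mg; neutral red 3.689 mg; soluble starch 5.187 g; potassium chloride 293.739 mg; trehalose 18.741 g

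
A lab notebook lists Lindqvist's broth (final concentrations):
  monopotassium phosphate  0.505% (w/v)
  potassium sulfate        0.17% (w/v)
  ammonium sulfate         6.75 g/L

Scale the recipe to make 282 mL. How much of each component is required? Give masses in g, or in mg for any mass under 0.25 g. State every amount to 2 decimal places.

Target volume = 282 mL = 0.282 L.
monopotassium phosphate: 0.505% w/v = 5.05 g/L → 5.05 × 0.282 L = 1.42 g
potassium sulfate: 0.17 g per 100 mL × 282 mL ÷ 100 = 0.48 g
ammonium sulfate: 6.75 g/L × 0.282 L = 1.90 g

monopotassium phosphate 1.42 g; potassium sulfate 0.48 g; ammonium sulfate 1.90 g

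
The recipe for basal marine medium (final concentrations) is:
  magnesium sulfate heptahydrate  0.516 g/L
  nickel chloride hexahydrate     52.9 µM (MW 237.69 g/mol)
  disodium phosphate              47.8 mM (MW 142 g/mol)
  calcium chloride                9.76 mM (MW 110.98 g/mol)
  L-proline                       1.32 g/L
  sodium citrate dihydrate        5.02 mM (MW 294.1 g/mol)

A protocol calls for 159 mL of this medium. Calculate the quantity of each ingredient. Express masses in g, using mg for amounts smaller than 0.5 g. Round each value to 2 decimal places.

Scale factor relative to 1 L: 0.159.
magnesium sulfate heptahydrate: 0.516 g/L × 0.159 L = 0.082044 g = 82.04 mg
nickel chloride hexahydrate: 52.9 µmol/L × 237.69 g/mol × 0.159 L ÷ 1000 = 2.00 mg
disodium phosphate: 47.8 mmol/L × 142 g/mol × 0.159 L ÷ 1000 = 1.08 g
calcium chloride: 9.76 mmol/L × 110.98 mg/mmol × 0.159 L = 172.22 mg
L-proline: 1.32 g/L × 0.159 L = 0.20988 g = 209.88 mg
sodium citrate dihydrate: 5.02 mmol/L × 294.1 mg/mmol × 0.159 L = 234.74 mg

magnesium sulfate heptahydrate 82.04 mg; nickel chloride hexahydrate 2.00 mg; disodium phosphate 1.08 g; calcium chloride 172.22 mg; L-proline 209.88 mg; sodium citrate dihydrate 234.74 mg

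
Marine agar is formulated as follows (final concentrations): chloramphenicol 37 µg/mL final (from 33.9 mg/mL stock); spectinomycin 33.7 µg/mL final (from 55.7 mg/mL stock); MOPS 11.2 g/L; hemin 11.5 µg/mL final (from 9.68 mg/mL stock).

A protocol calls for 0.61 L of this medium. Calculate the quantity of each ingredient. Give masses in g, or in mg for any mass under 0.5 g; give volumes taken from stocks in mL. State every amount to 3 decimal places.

chloramphenicol 0.666 mL; spectinomycin 0.369 mL; MOPS 6.832 g; hemin 0.725 mL

Scale factor relative to 1 L: 0.61.
chloramphenicol: dilute stock: 37 µg/mL × 610 mL ÷ 33900 µg/mL = 0.666 mL
spectinomycin: C1V1 = C2V2 → 33.7 µg/mL × 610 mL ÷ 55700 µg/mL = 0.369 mL
MOPS: 11.2 g/L × 0.61 L = 6.832 g
hemin: V = C2·V2/C1 = 11.5 µg/mL × 610 mL ÷ 9680 µg/mL = 0.725 mL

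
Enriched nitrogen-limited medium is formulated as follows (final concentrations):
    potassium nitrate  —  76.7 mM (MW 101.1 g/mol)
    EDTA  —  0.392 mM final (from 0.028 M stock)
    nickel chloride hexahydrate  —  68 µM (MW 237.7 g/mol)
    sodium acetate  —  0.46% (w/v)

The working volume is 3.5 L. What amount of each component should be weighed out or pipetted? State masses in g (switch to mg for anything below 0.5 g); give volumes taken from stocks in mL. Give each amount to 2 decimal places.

potassium nitrate 27.14 g; EDTA 49.00 mL; nickel chloride hexahydrate 56.57 mg; sodium acetate 16.10 g

Working volume: 3.5 L.
potassium nitrate: 76.7 mmol/L × 101.1 g/mol × 3.5 L ÷ 1000 = 27.14 g
EDTA: V = C2·V2/C1 = 0.392 mM × 3500 mL ÷ 28 mM = 49.00 mL
nickel chloride hexahydrate: 68 µmol/L × 237.7 g/mol × 3.5 L ÷ 1000 = 56.57 mg
sodium acetate: 0.46% w/v = 4.6 g/L → 4.6 × 3.5 L = 16.10 g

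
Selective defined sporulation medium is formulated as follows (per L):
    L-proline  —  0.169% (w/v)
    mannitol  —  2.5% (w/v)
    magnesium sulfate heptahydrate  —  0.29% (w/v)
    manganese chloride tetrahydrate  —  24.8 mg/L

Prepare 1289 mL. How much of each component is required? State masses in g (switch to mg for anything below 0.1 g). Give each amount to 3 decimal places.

L-proline 2.178 g; mannitol 32.225 g; magnesium sulfate heptahydrate 3.738 g; manganese chloride tetrahydrate 31.967 mg

Target volume = 1289 mL = 1.289 L.
L-proline: 0.169% w/v = 1.69 g/L → 1.69 × 1.289 L = 2.178 g
mannitol: 2.5% w/v = 25 g/L → 25 × 1.289 L = 32.225 g
magnesium sulfate heptahydrate: 0.29 g per 100 mL × 1289 mL ÷ 100 = 3.738 g
manganese chloride tetrahydrate: 24.8 mg/L × 1.289 L = 31.967 mg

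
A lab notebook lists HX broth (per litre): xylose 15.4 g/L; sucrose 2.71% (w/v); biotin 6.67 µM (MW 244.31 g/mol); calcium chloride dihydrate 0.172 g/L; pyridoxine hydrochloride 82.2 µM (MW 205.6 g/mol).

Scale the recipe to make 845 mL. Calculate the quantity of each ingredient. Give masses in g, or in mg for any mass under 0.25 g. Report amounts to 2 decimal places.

Scale factor relative to 1 L: 0.845.
xylose: 15.4 g/L × 0.845 L = 13.01 g
sucrose: 2.71 g per 100 mL × 845 mL ÷ 100 = 22.90 g
biotin: 6.67 µmol/L × 244.31 g/mol × 0.845 L ÷ 1000 = 1.38 mg
calcium chloride dihydrate: 0.172 g/L × 0.845 L = 0.14534 g = 145.34 mg
pyridoxine hydrochloride: 82.2 µmol/L × 205.6 g/mol × 0.845 L ÷ 1000 = 14.28 mg

xylose 13.01 g; sucrose 22.90 g; biotin 1.38 mg; calcium chloride dihydrate 145.34 mg; pyridoxine hydrochloride 14.28 mg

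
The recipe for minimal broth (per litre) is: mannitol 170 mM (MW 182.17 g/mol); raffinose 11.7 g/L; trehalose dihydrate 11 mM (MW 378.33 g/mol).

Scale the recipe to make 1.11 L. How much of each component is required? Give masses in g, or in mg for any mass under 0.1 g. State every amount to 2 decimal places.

mannitol 34.38 g; raffinose 12.99 g; trehalose dihydrate 4.62 g

Working volume: 1.11 L.
mannitol: 170 mmol/L × 182.17 g/mol × 1.11 L ÷ 1000 = 34.38 g
raffinose: 11.7 g/L × 1.11 L = 12.99 g
trehalose dihydrate: 11 mmol/L × 378.33 g/mol × 1.11 L ÷ 1000 = 4.62 g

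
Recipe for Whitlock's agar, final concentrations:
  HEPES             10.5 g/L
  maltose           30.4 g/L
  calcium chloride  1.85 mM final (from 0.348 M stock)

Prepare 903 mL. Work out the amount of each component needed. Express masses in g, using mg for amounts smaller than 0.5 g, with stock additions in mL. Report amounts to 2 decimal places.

Target volume = 903 mL = 0.903 L.
HEPES: 10.5 g/L × 0.903 L = 9.48 g
maltose: 30.4 g/L × 0.903 L = 27.45 g
calcium chloride: dilute stock: 1.85 mM × 903 mL ÷ 348 mM = 4.80 mL

HEPES 9.48 g; maltose 27.45 g; calcium chloride 4.80 mL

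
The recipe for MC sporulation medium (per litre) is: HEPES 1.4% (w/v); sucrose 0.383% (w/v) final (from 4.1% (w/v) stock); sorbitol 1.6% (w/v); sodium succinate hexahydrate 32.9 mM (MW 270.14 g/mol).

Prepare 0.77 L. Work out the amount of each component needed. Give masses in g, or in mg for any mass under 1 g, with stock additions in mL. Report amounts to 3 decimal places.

Scale factor relative to 1 L: 0.77.
HEPES: 1.4 g per 100 mL × 770 mL ÷ 100 = 10.780 g
sucrose: dilute stock: 0.383% ÷ 4.1% × 770 mL = 71.929 mL
sorbitol: 1.6 g per 100 mL × 770 mL ÷ 100 = 12.320 g
sodium succinate hexahydrate: 32.9 mmol/L × 270.14 g/mol × 0.77 L ÷ 1000 = 6.843 g

HEPES 10.780 g; sucrose 71.929 mL; sorbitol 12.320 g; sodium succinate hexahydrate 6.843 g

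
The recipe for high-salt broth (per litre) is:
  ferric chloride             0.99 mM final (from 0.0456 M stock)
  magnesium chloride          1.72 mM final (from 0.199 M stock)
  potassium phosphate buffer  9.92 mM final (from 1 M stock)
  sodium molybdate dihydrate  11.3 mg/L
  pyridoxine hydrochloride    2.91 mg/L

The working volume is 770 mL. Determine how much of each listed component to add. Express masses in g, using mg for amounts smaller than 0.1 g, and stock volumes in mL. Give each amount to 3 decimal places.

ferric chloride 16.717 mL; magnesium chloride 6.655 mL; potassium phosphate buffer 7.638 mL; sodium molybdate dihydrate 8.701 mg; pyridoxine hydrochloride 2.241 mg

Working volume: 770 mL = 0.77 L.
ferric chloride: C1V1 = C2V2 → 0.99 mM × 770 mL ÷ 45.6 mM = 16.717 mL
magnesium chloride: C1V1 = C2V2 → 1.72 mM × 770 mL ÷ 199 mM = 6.655 mL
potassium phosphate buffer: dilute stock: 9.92 mM × 770 mL ÷ 1000 mM = 7.638 mL
sodium molybdate dihydrate: 11.3 mg/L × 0.77 L = 8.701 mg
pyridoxine hydrochloride: 2.91 mg/L × 0.77 L = 2.241 mg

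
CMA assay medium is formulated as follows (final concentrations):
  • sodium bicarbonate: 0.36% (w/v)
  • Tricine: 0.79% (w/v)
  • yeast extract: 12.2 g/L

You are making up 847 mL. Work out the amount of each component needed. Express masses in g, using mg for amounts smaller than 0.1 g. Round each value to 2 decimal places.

Target volume = 847 mL = 0.847 L.
sodium bicarbonate: 0.36 g per 100 mL × 847 mL ÷ 100 = 3.05 g
Tricine: 0.79 g per 100 mL × 847 mL ÷ 100 = 6.69 g
yeast extract: 12.2 g/L × 0.847 L = 10.33 g

sodium bicarbonate 3.05 g; Tricine 6.69 g; yeast extract 10.33 g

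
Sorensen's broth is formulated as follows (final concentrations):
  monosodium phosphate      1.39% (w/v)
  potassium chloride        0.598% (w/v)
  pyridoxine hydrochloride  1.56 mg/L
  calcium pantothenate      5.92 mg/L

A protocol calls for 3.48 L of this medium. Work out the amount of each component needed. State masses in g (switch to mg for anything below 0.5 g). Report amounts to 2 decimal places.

monosodium phosphate 48.37 g; potassium chloride 20.81 g; pyridoxine hydrochloride 5.43 mg; calcium pantothenate 20.60 mg

Working volume: 3.48 L.
monosodium phosphate: 1.39% w/v = 13.9 g/L → 13.9 × 3.48 L = 48.37 g
potassium chloride: 0.598% w/v = 5.98 g/L → 5.98 × 3.48 L = 20.81 g
pyridoxine hydrochloride: 1.56 mg/L × 3.48 L = 5.43 mg
calcium pantothenate: 5.92 mg/L × 3.48 L = 20.60 mg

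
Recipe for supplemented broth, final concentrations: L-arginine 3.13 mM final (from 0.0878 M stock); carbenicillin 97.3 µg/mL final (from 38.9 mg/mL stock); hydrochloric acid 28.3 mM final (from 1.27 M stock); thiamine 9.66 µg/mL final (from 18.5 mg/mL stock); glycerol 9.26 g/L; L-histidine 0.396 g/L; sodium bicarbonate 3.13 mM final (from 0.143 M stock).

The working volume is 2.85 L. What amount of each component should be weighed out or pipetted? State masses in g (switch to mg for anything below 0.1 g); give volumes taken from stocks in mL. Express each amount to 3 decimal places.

L-arginine 101.600 mL; carbenicillin 7.129 mL; hydrochloric acid 63.508 mL; thiamine 1.488 mL; glycerol 26.391 g; L-histidine 1.129 g; sodium bicarbonate 62.381 mL

Working volume: 2.85 L.
L-arginine: dilute stock: 3.13 mM × 2850 mL ÷ 87.8 mM = 101.600 mL
carbenicillin: V = C2·V2/C1 = 97.3 µg/mL × 2850 mL ÷ 38900 µg/mL = 7.129 mL
hydrochloric acid: C1V1 = C2V2 → 28.3 mM × 2850 mL ÷ 1270 mM = 63.508 mL
thiamine: dilute stock: 9.66 µg/mL × 2850 mL ÷ 18500 µg/mL = 1.488 mL
glycerol: 9.26 g/L × 2.85 L = 26.391 g
L-histidine: 0.396 g/L × 2.85 L = 1.129 g
sodium bicarbonate: dilute stock: 3.13 mM × 2850 mL ÷ 143 mM = 62.381 mL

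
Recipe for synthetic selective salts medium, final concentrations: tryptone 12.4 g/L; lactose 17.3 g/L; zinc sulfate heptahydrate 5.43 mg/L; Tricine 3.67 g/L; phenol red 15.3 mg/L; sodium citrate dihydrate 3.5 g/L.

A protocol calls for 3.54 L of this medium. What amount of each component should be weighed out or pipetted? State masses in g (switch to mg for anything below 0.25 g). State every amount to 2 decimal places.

Scale factor relative to 1 L: 3.54.
tryptone: 12.4 g/L × 3.54 L = 43.90 g
lactose: 17.3 g/L × 3.54 L = 61.24 g
zinc sulfate heptahydrate: 5.43 mg/L × 3.54 L = 19.22 mg
Tricine: 3.67 g/L × 3.54 L = 12.99 g
phenol red: 15.3 mg/L × 3.54 L = 54.16 mg
sodium citrate dihydrate: 3.5 g/L × 3.54 L = 12.39 g

tryptone 43.90 g; lactose 61.24 g; zinc sulfate heptahydrate 19.22 mg; Tricine 12.99 g; phenol red 54.16 mg; sodium citrate dihydrate 12.39 g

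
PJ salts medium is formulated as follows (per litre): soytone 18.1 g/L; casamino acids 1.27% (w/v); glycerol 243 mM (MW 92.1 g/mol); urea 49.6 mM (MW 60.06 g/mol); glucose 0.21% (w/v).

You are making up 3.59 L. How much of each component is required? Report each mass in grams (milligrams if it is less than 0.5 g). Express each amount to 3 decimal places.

soytone 64.979 g; casamino acids 45.593 g; glycerol 80.345 g; urea 10.695 g; glucose 7.539 g

Working volume: 3.59 L.
soytone: 18.1 g/L × 3.59 L = 64.979 g
casamino acids: 1.27% w/v = 12.7 g/L → 12.7 × 3.59 L = 45.593 g
glycerol: 243 mmol/L × 92.1 g/mol × 3.59 L ÷ 1000 = 80.345 g
urea: 49.6 mmol/L × 60.06 g/mol × 3.59 L ÷ 1000 = 10.695 g
glucose: 0.21% w/v = 2.1 g/L → 2.1 × 3.59 L = 7.539 g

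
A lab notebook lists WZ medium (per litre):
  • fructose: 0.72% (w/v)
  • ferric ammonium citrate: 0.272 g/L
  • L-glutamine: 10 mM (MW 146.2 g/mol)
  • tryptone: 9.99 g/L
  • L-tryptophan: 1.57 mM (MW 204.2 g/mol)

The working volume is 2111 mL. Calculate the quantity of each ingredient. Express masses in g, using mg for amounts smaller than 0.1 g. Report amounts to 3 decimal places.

fructose 15.199 g; ferric ammonium citrate 0.574 g; L-glutamine 3.086 g; tryptone 21.089 g; L-tryptophan 0.677 g

Target volume = 2111 mL = 2.111 L.
fructose: 0.72% w/v = 7.2 g/L → 7.2 × 2.111 L = 15.199 g
ferric ammonium citrate: 0.272 g/L × 2.111 L = 0.574 g
L-glutamine: 10 mmol/L × 146.2 g/mol × 2.111 L ÷ 1000 = 3.086 g
tryptone: 9.99 g/L × 2.111 L = 21.089 g
L-tryptophan: 1.57 mmol/L × 204.2 g/mol × 2.111 L ÷ 1000 = 0.677 g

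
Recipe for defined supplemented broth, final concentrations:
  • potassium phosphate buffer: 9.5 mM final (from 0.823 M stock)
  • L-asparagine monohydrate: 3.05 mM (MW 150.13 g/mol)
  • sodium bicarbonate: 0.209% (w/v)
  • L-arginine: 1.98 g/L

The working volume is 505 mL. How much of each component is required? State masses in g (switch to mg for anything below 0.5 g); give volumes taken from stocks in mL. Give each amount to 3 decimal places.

Working volume: 505 mL = 0.505 L.
potassium phosphate buffer: C1V1 = C2V2 → 9.5 mM × 505 mL ÷ 823 mM = 5.829 mL
L-asparagine monohydrate: 3.05 mmol/L × 150.13 mg/mmol × 0.505 L = 231.238 mg
sodium bicarbonate: 0.209 g per 100 mL × 505 mL ÷ 100 = 1.055 g
L-arginine: 1.98 g/L × 0.505 L = 1.000 g

potassium phosphate buffer 5.829 mL; L-asparagine monohydrate 231.238 mg; sodium bicarbonate 1.055 g; L-arginine 1.000 g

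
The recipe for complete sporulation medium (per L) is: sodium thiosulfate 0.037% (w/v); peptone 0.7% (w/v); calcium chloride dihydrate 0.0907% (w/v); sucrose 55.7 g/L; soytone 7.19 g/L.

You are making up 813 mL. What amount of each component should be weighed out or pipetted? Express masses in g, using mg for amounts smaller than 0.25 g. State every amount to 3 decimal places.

Working volume: 813 mL = 0.813 L.
sodium thiosulfate: 0.037 g per 100 mL × 813 mL ÷ 100 = 0.301 g
peptone: 0.7 g per 100 mL × 813 mL ÷ 100 = 5.691 g
calcium chloride dihydrate: 0.0907% w/v = 0.907 g/L → 0.907 × 0.813 L = 0.737 g
sucrose: 55.7 g/L × 0.813 L = 45.284 g
soytone: 7.19 g/L × 0.813 L = 5.845 g

sodium thiosulfate 0.301 g; peptone 5.691 g; calcium chloride dihydrate 0.737 g; sucrose 45.284 g; soytone 5.845 g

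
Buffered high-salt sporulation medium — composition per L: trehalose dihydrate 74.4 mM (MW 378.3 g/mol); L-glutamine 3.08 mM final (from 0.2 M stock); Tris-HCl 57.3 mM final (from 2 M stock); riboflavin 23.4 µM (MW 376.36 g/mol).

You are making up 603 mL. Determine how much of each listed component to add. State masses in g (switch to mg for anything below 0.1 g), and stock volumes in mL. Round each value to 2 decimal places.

trehalose dihydrate 16.97 g; L-glutamine 9.29 mL; Tris-HCl 17.28 mL; riboflavin 5.31 mg

Working volume: 603 mL = 0.603 L.
trehalose dihydrate: 74.4 mmol/L × 378.3 g/mol × 0.603 L ÷ 1000 = 16.97 g
L-glutamine: C1V1 = C2V2 → 3.08 mM × 603 mL ÷ 200 mM = 9.29 mL
Tris-HCl: C1V1 = C2V2 → 57.3 mM × 603 mL ÷ 2000 mM = 17.28 mL
riboflavin: 23.4 µmol/L × 376.36 g/mol × 0.603 L ÷ 1000 = 5.31 mg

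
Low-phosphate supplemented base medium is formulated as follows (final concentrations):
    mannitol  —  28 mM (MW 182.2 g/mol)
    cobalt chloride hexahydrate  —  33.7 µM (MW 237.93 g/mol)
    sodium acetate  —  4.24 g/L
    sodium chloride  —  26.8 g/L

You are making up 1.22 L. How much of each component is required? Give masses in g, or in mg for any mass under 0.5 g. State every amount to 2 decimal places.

mannitol 6.22 g; cobalt chloride hexahydrate 9.78 mg; sodium acetate 5.17 g; sodium chloride 32.70 g

Working volume: 1.22 L.
mannitol: 28 mmol/L × 182.2 g/mol × 1.22 L ÷ 1000 = 6.22 g
cobalt chloride hexahydrate: 33.7 µmol/L × 237.93 g/mol × 1.22 L ÷ 1000 = 9.78 mg
sodium acetate: 4.24 g/L × 1.22 L = 5.17 g
sodium chloride: 26.8 g/L × 1.22 L = 32.70 g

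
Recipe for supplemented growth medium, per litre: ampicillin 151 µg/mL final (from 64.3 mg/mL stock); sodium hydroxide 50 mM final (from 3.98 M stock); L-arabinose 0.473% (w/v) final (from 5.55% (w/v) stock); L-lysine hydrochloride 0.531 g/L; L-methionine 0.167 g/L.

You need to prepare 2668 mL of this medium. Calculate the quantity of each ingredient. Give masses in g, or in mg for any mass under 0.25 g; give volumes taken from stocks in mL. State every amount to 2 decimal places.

Target volume = 2668 mL = 2.668 L.
ampicillin: C1V1 = C2V2 → 151 µg/mL × 2668 mL ÷ 64300 µg/mL = 6.27 mL
sodium hydroxide: C1V1 = C2V2 → 50 mM × 2668 mL ÷ 3980 mM = 33.52 mL
L-arabinose: dilute stock: 0.473% ÷ 5.55% × 2668 mL = 227.38 mL
L-lysine hydrochloride: 0.531 g/L × 2.668 L = 1.42 g
L-methionine: 0.167 g/L × 2.668 L = 0.45 g

ampicillin 6.27 mL; sodium hydroxide 33.52 mL; L-arabinose 227.38 mL; L-lysine hydrochloride 1.42 g; L-methionine 0.45 g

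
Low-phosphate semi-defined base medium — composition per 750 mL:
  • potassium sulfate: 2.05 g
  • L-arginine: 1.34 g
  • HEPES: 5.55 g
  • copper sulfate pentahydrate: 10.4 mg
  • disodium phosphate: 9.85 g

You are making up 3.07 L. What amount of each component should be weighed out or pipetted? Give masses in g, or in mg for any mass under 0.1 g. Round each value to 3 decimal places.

potassium sulfate 8.391 g; L-arginine 5.485 g; HEPES 22.718 g; copper sulfate pentahydrate 42.571 mg; disodium phosphate 40.319 g

Ratio of target to recipe volume: 3070 / 750 = 4.09333.
potassium sulfate: 2.05 g × (3070 mL / 750 mL) = 8.391 g
L-arginine: 1.34 g × (3070 mL / 750 mL) = 5.485 g
HEPES: 5.55 g × (3070 mL / 750 mL) = 22.718 g
copper sulfate pentahydrate: 10.4 mg × (3070 mL / 750 mL) = 42.571 mg
disodium phosphate: 9.85 g × (3070 mL / 750 mL) = 40.319 g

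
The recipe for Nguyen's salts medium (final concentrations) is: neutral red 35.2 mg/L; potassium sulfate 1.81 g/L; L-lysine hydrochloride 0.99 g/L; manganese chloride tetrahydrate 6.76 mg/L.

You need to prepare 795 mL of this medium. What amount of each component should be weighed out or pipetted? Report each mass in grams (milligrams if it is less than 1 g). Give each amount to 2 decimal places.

neutral red 27.98 mg; potassium sulfate 1.44 g; L-lysine hydrochloride 787.05 mg; manganese chloride tetrahydrate 5.37 mg

Scale factor relative to 1 L: 0.795.
neutral red: 35.2 mg/L × 0.795 L = 27.98 mg
potassium sulfate: 1.81 g/L × 0.795 L = 1.44 g
L-lysine hydrochloride: 0.99 g/L × 0.795 L = 0.78705 g = 787.05 mg
manganese chloride tetrahydrate: 6.76 mg/L × 0.795 L = 5.37 mg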